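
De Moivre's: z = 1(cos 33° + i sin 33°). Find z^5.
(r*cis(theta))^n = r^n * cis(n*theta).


r^5 = 1^5 = 1
n*theta = 5*33° = 165° = 165° (mod 360)
a = 1*cos(165°) = -0.9659
b = 1*sin(165°) = 0.2588

1 cis(165°) = -0.9659 + 0.2588i


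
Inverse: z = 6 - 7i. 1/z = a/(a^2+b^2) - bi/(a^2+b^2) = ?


|z|^2 = 36+49 = 85
1/z = (6 + 7i)/85

1/z = 0.0706 + 0.0824i


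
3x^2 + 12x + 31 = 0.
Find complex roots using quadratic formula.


disc = 12^2 - 4*3*31 = 144 - 372 = -228
sqrt(|disc|) = sqrt(228) = 15.0997
Real part = -12/(2*3) = -2.0000
Imag part = 15.0997/(2*3) = 2.5166

-2.0000 ± 2.5166i


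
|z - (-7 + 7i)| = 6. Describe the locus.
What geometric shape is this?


|z - z0| = r is a circle with center z0 and radius r.
Center = (-7, 7), radius = 6

Circle with center (-7, 7) and radius 6


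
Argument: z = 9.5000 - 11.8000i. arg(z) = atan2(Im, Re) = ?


Re = 9.5, Im = -11.8
arg = atan2(-11.8, 9.5) = -51.1630 degrees

arg(z) = -51.1630 degrees


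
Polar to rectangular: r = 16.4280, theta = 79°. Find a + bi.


a = 16.4280*cos(79°) = 16.4280*0.19081 = 3.1346
b = 16.4280*sin(79°) = 16.4280*0.98163 = 16.1262

3.1346 + 16.1262i


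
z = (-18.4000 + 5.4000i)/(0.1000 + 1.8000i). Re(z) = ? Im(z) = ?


Multiply by conjugate: (-18.4000 + 5.4000i)(0.1000 - 1.8000i) / (0.1^2 + 1.8^2)
Numerator real = -18.4*0.1 + 5.4*1.8 = 7.88
Numerator imag = 5.4*0.1 - (-18.4)*1.8 = 33.66
Denominator = 3.25
Re(z) = 7.88/3.25 = 2.4246
Im(z) = 33.66/3.25 = 10.3569

Re(z) = 2.4246, Im(z) = 10.3569


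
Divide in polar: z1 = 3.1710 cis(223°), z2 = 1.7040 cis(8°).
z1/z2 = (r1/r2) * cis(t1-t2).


r = 3.1710 / 1.7040 = 1.8609
theta = 223° - 8° = 215° = 215° (mod 360)

1.8609 cis(215°)


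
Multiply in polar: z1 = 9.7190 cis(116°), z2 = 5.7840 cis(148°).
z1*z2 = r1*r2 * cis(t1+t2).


r = 9.7190 * 5.7840 = 56.2147
theta = 116° + 148° = 264° = 264° (mod 360)

56.2147 cis(264°)


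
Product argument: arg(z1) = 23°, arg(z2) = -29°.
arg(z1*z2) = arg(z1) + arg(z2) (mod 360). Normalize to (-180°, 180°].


arg(z1*z2) = 23° - 29° = -6°
Normalized to (-180°, 180°]: -6°

-6°


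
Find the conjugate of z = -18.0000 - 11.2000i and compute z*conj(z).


z_bar = -18.0000 + 11.2000i
z*z_bar = (-18)^2 + (-11.2)^2 = 324 + 125.44 = 449.44

z_bar = -18.0000 + 11.2000i, z*z_bar = 449.44


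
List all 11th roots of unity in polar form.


The 11th roots of unity are cis(360k/11°) for k=0..10
Angle step = 360/11 = 32.7273°
Primitive root: cis(32.7273°)
Primitive root = 0.8413 + 0.5406i

11 roots at angles: 0°, 32.7273°, 65.4545°, 98.1818°, 130.9091°, 163.6364°, 196.3636°, 229.0909°, 261.8182°, 294.5455°, 327.2727°


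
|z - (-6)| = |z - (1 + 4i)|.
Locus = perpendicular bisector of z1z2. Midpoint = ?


Equal distances means the locus is the perpendicular bisector of z1 and z2.
Midpoint = ((-6+1)/2, (0+4)/2) = (-2.5000, 2.0000)

Perpendicular bisector through (-2.5000, 2.0000)


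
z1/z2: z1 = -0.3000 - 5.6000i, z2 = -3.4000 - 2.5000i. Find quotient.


Conjugate of z2 = -3.4000 + 2.5000i
Numerator: (-0.3000 - 5.6000i)(-3.4000 + 2.5000i) = 15.0200 + 18.2900i
Denominator: (-3.4)^2 + (-2.5)^2 = 17.81
Result = (15.0200 + 18.2900i)/17.81

0.8433 + 1.0270i


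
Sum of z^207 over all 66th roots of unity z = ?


The roots are w_k = w^k with w = e^(2*pi*i/66), and (w^k)^207 = (w^207)^k.
So S = 1 + u + u^2 + ... + u^(65) with u = w^207.
207 = 3*66 + 9, so 207 is not a multiple of 66: u = (w^66)^3 * w^9 = w^9 ≠ 1 (w is a primitive 66th root), while u^66 = (w^66)^207 = 1.
Geometric series: S = (1 - u^66)/(1 - u) = (1 - 1)/(1 - u) = 0

S = 0


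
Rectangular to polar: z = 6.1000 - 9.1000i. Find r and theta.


r = sqrt(37.21+82.81) = sqrt(120.02) = 10.9554
theta = atan2(-9.1, 6.1) = -56.1649 degrees

r = 10.9554, theta = -56.1649 degrees


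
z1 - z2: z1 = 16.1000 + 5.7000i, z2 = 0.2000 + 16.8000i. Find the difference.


Real: 16.1 - 0.2 = 15.9
Imag: 5.7 - 16.8 = -11.1

15.9000 - 11.1000i


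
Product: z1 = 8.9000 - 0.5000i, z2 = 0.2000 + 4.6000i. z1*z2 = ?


Real = 8.9*0.2 - (-0.5)*4.6 = 1.78 - (-2.3) = 4.08
Imag = 8.9*4.6 + 0.2*(-0.5) = 40.94 - (0.1) = 40.84

4.0800 + 40.8400i


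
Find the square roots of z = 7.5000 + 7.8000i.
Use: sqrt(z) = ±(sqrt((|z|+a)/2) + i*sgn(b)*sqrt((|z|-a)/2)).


|z| = sqrt(56.25+60.84) = 10.8208
sqrt((|z|+a)/2) = sqrt((10.8208+7.5)/2) = sqrt(9.1604) = 3.0266
sqrt((|z|-a)/2) = sqrt((10.8208-7.5)/2) = sqrt(1.6604) = 1.2886

±(3.0266 + 1.2886i) i.e. 3.0266 + 1.2886i and -3.0266 - 1.2886i


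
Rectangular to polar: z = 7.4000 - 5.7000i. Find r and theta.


r = sqrt(54.76+32.49) = sqrt(87.25) = 9.3408
theta = atan2(-5.7, 7.4) = -37.6060 degrees

r = 9.3408, theta = -37.6060 degrees


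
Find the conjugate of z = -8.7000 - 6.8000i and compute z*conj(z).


z_bar = -8.7000 + 6.8000i
z*z_bar = (-8.7)^2 + (-6.8)^2 = 75.69 + 46.24 = 121.93

z_bar = -8.7000 + 6.8000i, z*z_bar = 121.93


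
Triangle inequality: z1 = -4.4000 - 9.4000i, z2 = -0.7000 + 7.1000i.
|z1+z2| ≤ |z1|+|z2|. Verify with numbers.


|z1| = sqrt((-4.4)^2 + (-9.4)^2) = sqrt(107.72) = 10.3788
|z2| = sqrt((-0.7)^2 + 7.1^2) = sqrt(50.9) = 7.1344
z1+z2 = -5.1000 - 2.3000i
|z1+z2| = sqrt(31.3) = 5.5946
|z1|+|z2| = 10.3788 + 7.1344 = 17.5132

|z1+z2| = 5.5946 ≤ |z1|+|z2| = 17.5132 (verified)


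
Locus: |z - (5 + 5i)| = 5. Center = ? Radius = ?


|z - z0| = r is a circle with center z0 and radius r.
Center = (5, 5), radius = 5

Circle with center (5, 5) and radius 5


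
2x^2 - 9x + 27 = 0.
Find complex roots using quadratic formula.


disc = (-9)^2 - 4*2*27 = 81 - 216 = -135
sqrt(|disc|) = sqrt(135) = 11.6190
Real part = 9/(2*2) = 2.2500
Imag part = 11.6190/(2*2) = 2.9047

2.2500 ± 2.9047i


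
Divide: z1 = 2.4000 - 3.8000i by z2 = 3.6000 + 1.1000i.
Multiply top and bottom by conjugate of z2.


Conjugate of z2 = 3.6000 - 1.1000i
Numerator: (2.4000 - 3.8000i)(3.6000 - 1.1000i) = 4.4600 - 16.3200i
Denominator: 3.6^2 + 1.1^2 = 14.17
Result = (4.4600 - 16.3200i)/14.17

0.3147 - 1.1517i


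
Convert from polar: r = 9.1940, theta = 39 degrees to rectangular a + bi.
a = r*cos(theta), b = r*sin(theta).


a = 9.1940*cos(39°) = 9.1940*0.77715 = 7.1451
b = 9.1940*sin(39°) = 9.1940*0.62932 = 5.7860

7.1451 + 5.7860i


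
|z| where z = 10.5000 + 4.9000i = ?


|z| = sqrt(10.5^2 + 4.9^2) = sqrt(110.25 + 24.01) = sqrt(134.26) = 11.5871

|z| = 11.5871


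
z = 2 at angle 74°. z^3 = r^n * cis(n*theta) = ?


r^3 = 2^3 = 8
n*theta = 3*74° = 222° = 222° (mod 360)
a = 8*cos(222°) = -5.9452
b = 8*sin(222°) = -5.3530

8 cis(222°) = -5.9452 - 5.3530i


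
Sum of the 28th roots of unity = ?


The sum of all 28th roots of unity is 0.
Geometric series: (1 - w^28)/(1 - w) = (1-1)/(1-w) = 0 since w^28 = 1, w ≠ 1.
Alternatively: coefficient of z^27 in z^28 - 1 is 0.

0


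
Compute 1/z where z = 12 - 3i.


|z|^2 = 144+9 = 153
1/z = (12 + 3i)/153

1/z = 0.0784 + 0.0196i


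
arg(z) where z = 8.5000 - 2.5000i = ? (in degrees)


Re = 8.5, Im = -2.5
arg = atan2(-2.5, 8.5) = -16.3895 degrees

arg(z) = -16.3895 degrees


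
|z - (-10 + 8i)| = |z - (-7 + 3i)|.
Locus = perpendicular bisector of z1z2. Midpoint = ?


Equal distances means the locus is the perpendicular bisector of z1 and z2.
Midpoint = ((-10+(-7))/2, (8+3)/2) = (-8.5000, 5.5000)

Perpendicular bisector through (-8.5000, 5.5000)


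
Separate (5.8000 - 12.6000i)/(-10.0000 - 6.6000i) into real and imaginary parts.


Multiply by conjugate: (5.8000 - 12.6000i)(-10.0000 + 6.6000i) / ((-10)^2 + (-6.6)^2)
Numerator real = 5.8*(-10) - (12.6)*(-6.6) = 25.16
Numerator imag = -12.6*(-10) - 5.8*(-6.6) = 164.28
Denominator = 143.56
Re(z) = 25.16/143.56 = 0.1753
Im(z) = 164.28/143.56 = 1.1443

Re(z) = 0.1753, Im(z) = 1.1443


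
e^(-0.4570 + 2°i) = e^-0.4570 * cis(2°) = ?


e^-0.4570 = 0.6332
cos(2°) = 0.9994
sin(2°) = 0.0349
Real = 0.6332*0.9994 = 0.6328
Imag = 0.6332*0.0349 = 0.0221

0.6328 + 0.0221i


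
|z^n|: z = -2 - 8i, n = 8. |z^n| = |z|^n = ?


|z| = sqrt(4+64) = sqrt(68) = 8.2462
|z^8| = |z|^8 = (sqrt(68))^8 = 68^4 = 21381376

|z^8| = 21381376


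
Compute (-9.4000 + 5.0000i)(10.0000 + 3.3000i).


Real = -9.4*10 - 5*3.3 = -94 - 16.5 = -110.5
Imag = -9.4*3.3 + 10*5 = -31.02 + 50 = 18.98

-110.5000 + 18.9800i


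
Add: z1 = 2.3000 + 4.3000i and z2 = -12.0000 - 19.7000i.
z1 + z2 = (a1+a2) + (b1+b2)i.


Real: 2.3 - 12 = -9.7
Imag: 4.3 - 19.7 = -15.4

-9.7000 - 15.4000i


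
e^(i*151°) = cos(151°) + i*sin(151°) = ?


cos(151°) = -0.8746
sin(151°) = 0.4848

e^(i*151°) = -0.8746 + 0.4848i


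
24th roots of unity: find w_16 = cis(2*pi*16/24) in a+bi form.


Angle = 360*16/24 = 240°
a = cos(240°) = -0.5000
b = sin(240°) = -0.8660

-0.5000 - 0.8660i


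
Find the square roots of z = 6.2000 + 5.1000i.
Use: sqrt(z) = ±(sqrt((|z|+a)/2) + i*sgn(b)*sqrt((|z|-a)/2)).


|z| = sqrt(38.44+26.01) = 8.0281
sqrt((|z|+a)/2) = sqrt((8.0281+6.2)/2) = sqrt(7.1140) = 2.6672
sqrt((|z|-a)/2) = sqrt((8.0281-6.2)/2) = sqrt(0.9140) = 0.9561

±(2.6672 + 0.9561i) i.e. 2.6672 + 0.9561i and -2.6672 - 0.9561i


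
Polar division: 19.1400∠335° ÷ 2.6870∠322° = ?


r = 19.1400 / 2.6870 = 7.1232
theta = 335° - 322° = 13° = 13° (mod 360)

7.1232 cis(13°)


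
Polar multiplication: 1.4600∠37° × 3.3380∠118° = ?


r = 1.4600 * 3.3380 = 4.8735
theta = 37° + 118° = 155° = 155° (mod 360)

4.8735 cis(155°)


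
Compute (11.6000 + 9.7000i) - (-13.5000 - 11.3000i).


Real: 11.6 + 13.5 = 25.1
Imag: 9.7 + 11.3 = 21

25.1000 + 21.0000i


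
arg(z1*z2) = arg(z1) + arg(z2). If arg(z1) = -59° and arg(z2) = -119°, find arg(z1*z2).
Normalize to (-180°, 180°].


arg(z1*z2) = -59° - 119° = -178°
Normalized to (-180°, 180°]: -178°

-178°


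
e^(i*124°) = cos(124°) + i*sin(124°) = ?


cos(124°) = -0.5592
sin(124°) = 0.8290

e^(i*124°) = -0.5592 + 0.8290i


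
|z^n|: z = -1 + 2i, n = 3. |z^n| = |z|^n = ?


|z| = sqrt(1+4) = sqrt(5) = 2.2361
|z^3| = |z|^3 = (sqrt(5))^3 = 5*sqrt(5)

|z^3| = 5*sqrt(5) ≈ 11.1803


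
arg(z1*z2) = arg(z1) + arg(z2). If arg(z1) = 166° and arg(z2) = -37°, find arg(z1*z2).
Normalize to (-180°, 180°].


arg(z1*z2) = 166° - 37° = 129°
Normalized to (-180°, 180°]: 129°

129°


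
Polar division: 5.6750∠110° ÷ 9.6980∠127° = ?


r = 5.6750 / 9.6980 = 0.5852
theta = 110° - 127° = -17° = 343° (mod 360)

0.5852 cis(343°)


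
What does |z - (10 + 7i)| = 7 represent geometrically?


|z - z0| = r is a circle with center z0 and radius r.
Center = (10, 7), radius = 7

Circle with center (10, 7) and radius 7


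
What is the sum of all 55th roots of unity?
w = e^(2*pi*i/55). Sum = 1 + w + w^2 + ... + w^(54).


The sum of all 55th roots of unity is 0.
Geometric series: (1 - w^55)/(1 - w) = (1-1)/(1-w) = 0 since w^55 = 1, w ≠ 1.
Alternatively: coefficient of z^54 in z^55 - 1 is 0.

0


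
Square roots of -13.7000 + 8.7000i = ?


|z| = sqrt(187.69+75.69) = 16.2290
sqrt((|z|+a)/2) = sqrt((16.2290+(-13.7))/2) = sqrt(1.2645) = 1.1245
sqrt((|z|-a)/2) = sqrt((16.2290-(-13.7))/2) = sqrt(14.9645) = 3.8684

±(1.1245 + 3.8684i) i.e. 1.1245 + 3.8684i and -1.1245 - 3.8684i


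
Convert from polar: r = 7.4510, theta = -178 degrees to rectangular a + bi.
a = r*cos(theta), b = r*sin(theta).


a = 7.4510*cos(-178°) = 7.4510*(-0.9994) = -7.4465
b = 7.4510*sin(-178°) = 7.4510*(-0.0349) = -0.2600

-7.4465 - 0.2600i


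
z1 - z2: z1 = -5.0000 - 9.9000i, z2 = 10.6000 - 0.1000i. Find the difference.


Real: -5 - 10.6 = -15.6
Imag: -9.9 + 0.1 = -9.8

-15.6000 - 9.8000i


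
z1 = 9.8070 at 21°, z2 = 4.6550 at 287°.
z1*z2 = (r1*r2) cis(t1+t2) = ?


r = 9.8070 * 4.6550 = 45.6516
theta = 21° + 287° = 308° = 308° (mod 360)

45.6516 cis(308°)


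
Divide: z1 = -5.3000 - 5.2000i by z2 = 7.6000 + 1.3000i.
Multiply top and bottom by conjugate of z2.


Conjugate of z2 = 7.6000 - 1.3000i
Numerator: (-5.3000 - 5.2000i)(7.6000 - 1.3000i) = -47.0400 - 32.6300i
Denominator: 7.6^2 + 1.3^2 = 59.45
Result = (-47.0400 - 32.6300i)/59.45

-0.7913 - 0.5489i


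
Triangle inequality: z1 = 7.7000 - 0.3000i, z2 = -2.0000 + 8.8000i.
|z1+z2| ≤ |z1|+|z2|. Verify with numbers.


|z1| = sqrt(7.7^2 + (-0.3)^2) = sqrt(59.38) = 7.7058
|z2| = sqrt((-2)^2 + 8.8^2) = sqrt(81.44) = 9.0244
z1+z2 = 5.7000 + 8.5000i
|z1+z2| = sqrt(104.74) = 10.2343
|z1|+|z2| = 7.7058 + 9.0244 = 16.7302

|z1+z2| = 10.2343 ≤ |z1|+|z2| = 16.7302 (verified)


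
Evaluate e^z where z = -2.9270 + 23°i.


e^-2.9270 = 0.0536
cos(23°) = 0.9205
sin(23°) = 0.3907
Real = 0.0536*0.9205 = 0.0493
Imag = 0.0536*0.3907 = 0.0209

0.0493 + 0.0209i


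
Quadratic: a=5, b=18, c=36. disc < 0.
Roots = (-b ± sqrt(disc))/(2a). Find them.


disc = 18^2 - 4*5*36 = 324 - 720 = -396
sqrt(|disc|) = sqrt(396) = 19.8997
Real part = -18/(2*5) = -1.8000
Imag part = 19.8997/(2*5) = 1.9900

-1.8000 ± 1.9900i


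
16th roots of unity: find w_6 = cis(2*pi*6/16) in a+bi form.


Angle = 360*6/16 = 135°
a = cos(135°) = -0.7071
b = sin(135°) = 0.7071

-0.7071 + 0.7071i


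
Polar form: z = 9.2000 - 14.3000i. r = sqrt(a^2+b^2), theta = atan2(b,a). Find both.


r = sqrt(84.64+204.49) = sqrt(289.13) = 17.0038
theta = atan2(-14.3, 9.2) = -57.2445 degrees

r = 17.0038, theta = -57.2445 degrees


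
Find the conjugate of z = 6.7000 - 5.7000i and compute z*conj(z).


z_bar = 6.7000 + 5.7000i
z*z_bar = 6.7^2 + (-5.7)^2 = 44.89 + 32.49 = 77.38

z_bar = 6.7000 + 5.7000i, z*z_bar = 77.38


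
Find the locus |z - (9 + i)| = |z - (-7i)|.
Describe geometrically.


Equal distances means the locus is the perpendicular bisector of z1 and z2.
Midpoint = ((9+0)/2, (1+(-7))/2) = (4.5000, -3.0000)

Perpendicular bisector through (4.5000, -3.0000)


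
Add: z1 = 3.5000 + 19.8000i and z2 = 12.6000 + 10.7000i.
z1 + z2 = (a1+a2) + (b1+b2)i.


Real: 3.5 + 12.6 = 16.1
Imag: 19.8 + 10.7 = 30.5

16.1000 + 30.5000i


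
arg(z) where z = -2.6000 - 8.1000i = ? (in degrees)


Re = -2.6, Im = -8.1
arg = atan2(-8.1, -2.6) = -107.7960 degrees

arg(z) = -107.7960 degrees


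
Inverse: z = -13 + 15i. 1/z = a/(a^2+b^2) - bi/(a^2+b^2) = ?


|z|^2 = 169+225 = 394
1/z = (-13 - 15i)/394

1/z = -0.0330 - 0.0381i


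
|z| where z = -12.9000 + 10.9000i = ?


|z| = sqrt((-12.9)^2 + 10.9^2) = sqrt(166.41 + 118.81) = sqrt(285.22) = 16.8885

|z| = 16.8885


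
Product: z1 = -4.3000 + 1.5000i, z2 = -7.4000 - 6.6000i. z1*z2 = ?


Real = -4.3*(-7.4) - 1.5*(-6.6) = 31.82 - (-9.9) = 41.72
Imag = -4.3*(-6.6) - (7.4)*1.5 = 28.38 - (11.1) = 17.28

41.7200 + 17.2800i


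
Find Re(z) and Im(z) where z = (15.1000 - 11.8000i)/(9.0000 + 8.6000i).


Multiply by conjugate: (15.1000 - 11.8000i)(9.0000 - 8.6000i) / (9^2 + 8.6^2)
Numerator real = 15.1*9 - (11.8)*8.6 = 34.42
Numerator imag = -11.8*9 - 15.1*8.6 = -236.06
Denominator = 154.96
Re(z) = 34.42/154.96 = 0.2221
Im(z) = -236.06/154.96 = -1.5234

Re(z) = 0.2221, Im(z) = -1.5234


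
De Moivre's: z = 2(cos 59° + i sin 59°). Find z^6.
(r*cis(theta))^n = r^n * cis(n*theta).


r^6 = 2^6 = 64
n*theta = 6*59° = 354° = 354° (mod 360)
a = 64*cos(354°) = 63.6494
b = 64*sin(354°) = -6.6898

64 cis(354°) = 63.6494 - 6.6898i


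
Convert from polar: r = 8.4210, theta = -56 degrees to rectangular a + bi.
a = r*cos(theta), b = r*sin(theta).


a = 8.4210*cos(-56°) = 8.4210*0.5592 = 4.7090
b = 8.4210*sin(-56°) = 8.4210*(-0.82904) = -6.9813

4.7090 - 6.9813i


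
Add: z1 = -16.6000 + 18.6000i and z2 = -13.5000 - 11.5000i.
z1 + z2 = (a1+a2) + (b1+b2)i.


Real: -16.6 - 13.5 = -30.1
Imag: 18.6 - 11.5 = 7.1

-30.1000 + 7.1000i


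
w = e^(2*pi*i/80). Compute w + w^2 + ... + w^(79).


With w = e^(2*pi*i/80), all 80 of the 80th roots of unity w^0 = 1, w, ..., w^(79) sum to 0: 1 + w + ... + w^(79) = (1 - w^80)/(1 - w) = 0 since w^80 = 1, w ≠ 1.
Removing the root 1: w + w^2 + ... + w^(79) = 0 - 1 = -1

Sum = -1


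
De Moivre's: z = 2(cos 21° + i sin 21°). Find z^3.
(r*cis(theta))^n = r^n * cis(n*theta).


r^3 = 2^3 = 8
n*theta = 3*21° = 63° = 63° (mod 360)
a = 8*cos(63°) = 3.6319
b = 8*sin(63°) = 7.1281

8 cis(63°) = 3.6319 + 7.1281i


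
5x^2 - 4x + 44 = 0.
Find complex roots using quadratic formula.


disc = (-4)^2 - 4*5*44 = 16 - 880 = -864
sqrt(|disc|) = sqrt(864) = 29.3939
Real part = 4/(2*5) = 0.4000
Imag part = 29.3939/(2*5) = 2.9394

0.4000 ± 2.9394i


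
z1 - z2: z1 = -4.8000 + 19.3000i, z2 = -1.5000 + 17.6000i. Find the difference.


Real: -4.8 + 1.5 = -3.3
Imag: 19.3 - 17.6 = 1.7

-3.3000 + 1.7000i


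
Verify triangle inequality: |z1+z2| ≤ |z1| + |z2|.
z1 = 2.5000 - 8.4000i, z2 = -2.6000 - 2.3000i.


|z1| = sqrt(2.5^2 + (-8.4)^2) = sqrt(76.81) = 8.7641
|z2| = sqrt((-2.6)^2 + (-2.3)^2) = sqrt(12.05) = 3.4713
z1+z2 = -0.1000 - 10.7000i
|z1+z2| = sqrt(114.5) = 10.7005
|z1|+|z2| = 8.7641 + 3.4713 = 12.2354

|z1+z2| = 10.7005 ≤ |z1|+|z2| = 12.2354 (verified)


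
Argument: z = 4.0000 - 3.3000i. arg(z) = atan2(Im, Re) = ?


Re = 4, Im = -3.3
arg = atan2(-3.3, 4) = -39.5226 degrees

arg(z) = -39.5226 degrees


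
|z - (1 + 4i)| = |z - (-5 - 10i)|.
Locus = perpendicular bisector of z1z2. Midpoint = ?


Equal distances means the locus is the perpendicular bisector of z1 and z2.
Midpoint = ((1+(-5))/2, (4+(-10))/2) = (-2.0000, -3.0000)

Perpendicular bisector through (-2.0000, -3.0000)


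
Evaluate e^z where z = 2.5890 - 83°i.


e^2.5890 = 13.3164
cos(-83°) = 0.12187
sin(-83°) = -0.99255
Real = 13.3164*0.12187 = 1.6229
Imag = 13.3164*(-0.99255) = -13.2172

1.6229 - 13.2172i


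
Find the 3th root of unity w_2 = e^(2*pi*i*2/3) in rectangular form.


Angle = 360*2/3 = 240°
a = cos(240°) = -0.5000
b = sin(240°) = -0.8660

-0.5000 - 0.8660i


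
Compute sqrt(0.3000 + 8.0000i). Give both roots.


|z| = sqrt(0.09+64) = 8.0056
sqrt((|z|+a)/2) = sqrt((8.0056+0.3)/2) = sqrt(4.1528) = 2.0378
sqrt((|z|-a)/2) = sqrt((8.0056-0.3)/2) = sqrt(3.8528) = 1.9629

±(2.0378 + 1.9629i) i.e. 2.0378 + 1.9629i and -2.0378 - 1.9629i


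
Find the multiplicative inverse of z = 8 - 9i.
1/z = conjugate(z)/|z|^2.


|z|^2 = 64+81 = 145
1/z = (8 + 9i)/145

1/z = 0.0552 + 0.0621i


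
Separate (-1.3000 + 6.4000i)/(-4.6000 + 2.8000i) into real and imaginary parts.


Multiply by conjugate: (-1.3000 + 6.4000i)(-4.6000 - 2.8000i) / ((-4.6)^2 + 2.8^2)
Numerator real = -1.3*(-4.6) + 6.4*2.8 = 23.9
Numerator imag = 6.4*(-4.6) - (-1.3)*2.8 = -25.8
Denominator = 29
Re(z) = 23.9/29 = 0.8241
Im(z) = -25.8/29 = -0.8897

Re(z) = 0.8241, Im(z) = -0.8897


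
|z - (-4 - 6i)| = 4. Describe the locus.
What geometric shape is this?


|z - z0| = r is a circle with center z0 and radius r.
Center = (-4, -6), radius = 4

Circle with center (-4, -6) and radius 4


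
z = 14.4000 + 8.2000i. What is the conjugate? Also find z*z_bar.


z_bar = 14.4000 - 8.2000i
z*z_bar = 14.4^2 + 8.2^2 = 207.36 + 67.24 = 274.6

z_bar = 14.4000 - 8.2000i, z*z_bar = 274.6


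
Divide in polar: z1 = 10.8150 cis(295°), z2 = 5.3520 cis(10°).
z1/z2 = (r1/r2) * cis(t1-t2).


r = 10.8150 / 5.3520 = 2.0207
theta = 295° - 10° = 285° = 285° (mod 360)

2.0207 cis(285°)


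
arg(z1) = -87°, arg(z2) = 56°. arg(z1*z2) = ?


arg(z1*z2) = -87° + 56° = -31°
Normalized to (-180°, 180°]: -31°

-31°


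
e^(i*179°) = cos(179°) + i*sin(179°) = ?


cos(179°) = -0.9998
sin(179°) = 0.0175

e^(i*179°) = -0.9998 + 0.0175i


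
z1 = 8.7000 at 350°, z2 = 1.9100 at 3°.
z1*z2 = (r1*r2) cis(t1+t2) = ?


r = 8.7000 * 1.9100 = 16.6170
theta = 350° + 3° = 353° = 353° (mod 360)

16.6170 cis(353°)


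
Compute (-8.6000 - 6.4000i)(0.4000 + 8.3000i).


Real = -8.6*0.4 - (-6.4)*8.3 = -3.44 - (-53.12) = 49.68
Imag = -8.6*8.3 + 0.4*(-6.4) = -71.38 - (2.56) = -73.94

49.6800 - 73.9400i


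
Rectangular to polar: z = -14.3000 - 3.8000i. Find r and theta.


r = sqrt(204.49+14.44) = sqrt(218.93) = 14.7963
theta = atan2(-3.8, -14.3) = -165.1185 degrees

r = 14.7963, theta = -165.1185 degrees


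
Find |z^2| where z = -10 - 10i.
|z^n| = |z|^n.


|z| = sqrt(100+100) = sqrt(200) = 14.1421
|z^2| = |z|^2 = (sqrt(200))^2 = 200

|z^2| = 200


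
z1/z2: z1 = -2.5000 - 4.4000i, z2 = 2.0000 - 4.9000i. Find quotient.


Conjugate of z2 = 2.0000 + 4.9000i
Numerator: (-2.5000 - 4.4000i)(2.0000 + 4.9000i) = 16.5600 - 21.0500i
Denominator: 2^2 + (-4.9)^2 = 28.01
Result = (16.5600 - 21.0500i)/28.01

0.5912 - 0.7515i


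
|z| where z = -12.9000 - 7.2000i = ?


|z| = sqrt((-12.9)^2 + (-7.2)^2) = sqrt(166.41 + 51.84) = sqrt(218.25) = 14.7733

|z| = 14.7733


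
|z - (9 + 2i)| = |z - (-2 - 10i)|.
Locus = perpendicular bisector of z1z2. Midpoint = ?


Equal distances means the locus is the perpendicular bisector of z1 and z2.
Midpoint = ((9+(-2))/2, (2+(-10))/2) = (3.5000, -4.0000)

Perpendicular bisector through (3.5000, -4.0000)


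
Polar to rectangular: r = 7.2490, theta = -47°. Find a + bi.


a = 7.2490*cos(-47°) = 7.2490*0.682 = 4.9438
b = 7.2490*sin(-47°) = 7.2490*(-0.73135) = -5.3016

4.9438 - 5.3016i


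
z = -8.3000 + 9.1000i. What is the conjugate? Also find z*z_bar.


z_bar = -8.3000 - 9.1000i
z*z_bar = (-8.3)^2 + 9.1^2 = 68.89 + 82.81 = 151.7

z_bar = -8.3000 - 9.1000i, z*z_bar = 151.7


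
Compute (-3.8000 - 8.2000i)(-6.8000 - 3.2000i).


Real = -3.8*(-6.8) - (-8.2)*(-3.2) = 25.84 - 26.24 = -0.4
Imag = -3.8*(-3.2) - (6.8)*(-8.2) = 12.16 + 55.76 = 67.92

-0.4000 + 67.9200i


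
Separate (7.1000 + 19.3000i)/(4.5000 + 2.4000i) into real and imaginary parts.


Multiply by conjugate: (7.1000 + 19.3000i)(4.5000 - 2.4000i) / (4.5^2 + 2.4^2)
Numerator real = 7.1*4.5 + 19.3*2.4 = 78.27
Numerator imag = 19.3*4.5 - 7.1*2.4 = 69.81
Denominator = 26.01
Re(z) = 78.27/26.01 = 3.0092
Im(z) = 69.81/26.01 = 2.6840

Re(z) = 3.0092, Im(z) = 2.6840


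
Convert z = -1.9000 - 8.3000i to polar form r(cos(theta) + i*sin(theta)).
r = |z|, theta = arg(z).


r = sqrt(3.61+68.89) = sqrt(72.5) = 8.5147
theta = atan2(-8.3, -1.9) = -102.8937 degrees

r = 8.5147, theta = -102.8937 degrees


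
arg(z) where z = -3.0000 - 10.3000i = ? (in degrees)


Re = -3, Im = -10.3
arg = atan2(-10.3, -3) = -106.2388 degrees

arg(z) = -106.2388 degrees


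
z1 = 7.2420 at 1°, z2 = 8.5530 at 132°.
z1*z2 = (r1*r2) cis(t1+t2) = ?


r = 7.2420 * 8.5530 = 61.9408
theta = 1° + 132° = 133° = 133° (mod 360)

61.9408 cis(133°)


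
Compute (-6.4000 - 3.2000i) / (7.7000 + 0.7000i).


Conjugate of z2 = 7.7000 - 0.7000i
Numerator: (-6.4000 - 3.2000i)(7.7000 - 0.7000i) = -51.5200 - 20.1600i
Denominator: 7.7^2 + 0.7^2 = 59.78
Result = (-51.5200 - 20.1600i)/59.78

-0.8618 - 0.3372i


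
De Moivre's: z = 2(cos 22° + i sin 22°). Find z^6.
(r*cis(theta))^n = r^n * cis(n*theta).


r^6 = 2^6 = 64
n*theta = 6*22° = 132° = 132° (mod 360)
a = 64*cos(132°) = -42.8244
b = 64*sin(132°) = 47.5613

64 cis(132°) = -42.8244 + 47.5613i


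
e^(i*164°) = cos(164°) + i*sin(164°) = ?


cos(164°) = -0.9613
sin(164°) = 0.2756

e^(i*164°) = -0.9613 + 0.2756i


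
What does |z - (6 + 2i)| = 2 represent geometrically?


|z - z0| = r is a circle with center z0 and radius r.
Center = (6, 2), radius = 2

Circle with center (6, 2) and radius 2


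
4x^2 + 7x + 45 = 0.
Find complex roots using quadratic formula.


disc = 7^2 - 4*4*45 = 49 - 720 = -671
sqrt(|disc|) = sqrt(671) = 25.9037
Real part = -7/(2*4) = -0.8750
Imag part = 25.9037/(2*4) = 3.2380

-0.8750 ± 3.2380i


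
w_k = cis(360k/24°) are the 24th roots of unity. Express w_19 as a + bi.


Angle = 360*19/24 = 285°
a = cos(285°) = 0.2588
b = sin(285°) = -0.9659

0.2588 - 0.9659i


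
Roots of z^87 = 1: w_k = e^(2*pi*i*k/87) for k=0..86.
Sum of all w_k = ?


The sum of all 87th roots of unity is 0.
Geometric series: (1 - w^87)/(1 - w) = (1-1)/(1-w) = 0 since w^87 = 1, w ≠ 1.
Alternatively: coefficient of z^86 in z^87 - 1 is 0.

0


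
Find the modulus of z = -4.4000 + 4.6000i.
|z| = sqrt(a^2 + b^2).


|z| = sqrt((-4.4)^2 + 4.6^2) = sqrt(19.36 + 21.16) = sqrt(40.52) = 6.3655

|z| = 6.3655


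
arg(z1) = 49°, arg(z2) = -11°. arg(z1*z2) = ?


arg(z1*z2) = 49° - 11° = 38°
Normalized to (-180°, 180°]: 38°

38°


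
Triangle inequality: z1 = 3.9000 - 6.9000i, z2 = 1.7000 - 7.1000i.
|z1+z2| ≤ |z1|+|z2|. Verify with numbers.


|z1| = sqrt(3.9^2 + (-6.9)^2) = sqrt(62.82) = 7.9259
|z2| = sqrt(1.7^2 + (-7.1)^2) = sqrt(53.3) = 7.3007
z1+z2 = 5.6000 - 14.0000i
|z1+z2| = sqrt(227.36) = 15.0785
|z1|+|z2| = 7.9259 + 7.3007 = 15.2266

|z1+z2| = 15.0785 ≤ |z1|+|z2| = 15.2266 (verified)


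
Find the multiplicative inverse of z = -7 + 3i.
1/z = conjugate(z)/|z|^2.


|z|^2 = 49+9 = 58
1/z = (-7 - 3i)/58

1/z = -0.1207 - 0.0517i


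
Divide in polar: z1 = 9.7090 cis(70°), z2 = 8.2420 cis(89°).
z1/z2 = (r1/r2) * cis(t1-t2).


r = 9.7090 / 8.2420 = 1.1780
theta = 70° - 89° = -19° = 341° (mod 360)

1.1780 cis(341°)


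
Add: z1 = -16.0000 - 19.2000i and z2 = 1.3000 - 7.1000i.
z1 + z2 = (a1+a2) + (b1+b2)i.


Real: -16 + 1.3 = -14.7
Imag: -19.2 - 7.1 = -26.3

-14.7000 - 26.3000i


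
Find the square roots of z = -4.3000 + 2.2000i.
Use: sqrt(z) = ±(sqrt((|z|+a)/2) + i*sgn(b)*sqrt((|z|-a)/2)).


|z| = sqrt(18.49+4.84) = 4.8301
sqrt((|z|+a)/2) = sqrt((4.8301+(-4.3))/2) = sqrt(0.2651) = 0.5148
sqrt((|z|-a)/2) = sqrt((4.8301-(-4.3))/2) = sqrt(4.5651) = 2.1366

±(0.5148 + 2.1366i) i.e. 0.5148 + 2.1366i and -0.5148 - 2.1366i


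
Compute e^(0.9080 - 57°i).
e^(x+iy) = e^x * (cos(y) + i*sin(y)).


e^0.9080 = 2.4794
cos(-57°) = 0.54464
sin(-57°) = -0.83867
Real = 2.4794*0.54464 = 1.3504
Imag = 2.4794*(-0.83867) = -2.0794

1.3504 - 2.0794i


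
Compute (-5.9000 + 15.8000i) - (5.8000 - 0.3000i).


Real: -5.9 - 5.8 = -11.7
Imag: 15.8 + 0.3 = 16.1

-11.7000 + 16.1000i


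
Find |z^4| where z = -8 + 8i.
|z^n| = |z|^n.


|z| = sqrt(64+64) = sqrt(128) = 11.3137
|z^4| = |z|^4 = (sqrt(128))^4 = 128^2 = 16384

|z^4| = 16384


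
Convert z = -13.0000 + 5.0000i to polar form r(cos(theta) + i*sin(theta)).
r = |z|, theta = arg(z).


r = sqrt(169+25) = sqrt(194) = 13.9284
theta = atan2(5, -13) = 158.9625 degrees

r = 13.9284, theta = 158.9625 degrees


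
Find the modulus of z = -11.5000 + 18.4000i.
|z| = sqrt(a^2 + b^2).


|z| = sqrt((-11.5)^2 + 18.4^2) = sqrt(132.25 + 338.56) = sqrt(470.81) = 21.6982

|z| = 21.6982


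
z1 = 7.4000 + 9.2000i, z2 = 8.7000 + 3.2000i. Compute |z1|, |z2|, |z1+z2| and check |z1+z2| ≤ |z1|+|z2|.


|z1| = sqrt(7.4^2 + 9.2^2) = sqrt(139.4) = 11.8068
|z2| = sqrt(8.7^2 + 3.2^2) = sqrt(85.93) = 9.2698
z1+z2 = 16.1000 + 12.4000i
|z1+z2| = sqrt(412.97) = 20.3217
|z1|+|z2| = 11.8068 + 9.2698 = 21.0766

|z1+z2| = 20.3217 ≤ |z1|+|z2| = 21.0766 (verified)


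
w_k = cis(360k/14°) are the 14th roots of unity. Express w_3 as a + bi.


Angle = 360*3/14 = 77.1429°
a = cos(77.1429°) = 0.2225
b = sin(77.1429°) = 0.9749

0.2225 + 0.9749i


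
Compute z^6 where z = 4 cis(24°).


r^6 = 4^6 = 4096
n*theta = 6*24° = 144° = 144° (mod 360)
a = 4096*cos(144°) = -3313.7336
b = 4096*sin(144°) = 2407.5684

4096 cis(144°) = -3313.7336 + 2407.5684i


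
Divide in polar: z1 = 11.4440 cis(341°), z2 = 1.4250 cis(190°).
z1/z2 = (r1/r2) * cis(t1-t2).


r = 11.4440 / 1.4250 = 8.0309
theta = 341° - 190° = 151° = 151° (mod 360)

8.0309 cis(151°)


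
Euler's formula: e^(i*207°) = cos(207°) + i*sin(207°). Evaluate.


cos(207°) = -0.8910
sin(207°) = -0.4540

e^(i*207°) = -0.8910 - 0.4540i


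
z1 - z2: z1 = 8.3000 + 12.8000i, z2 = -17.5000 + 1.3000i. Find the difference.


Real: 8.3 + 17.5 = 25.8
Imag: 12.8 - 1.3 = 11.5

25.8000 + 11.5000i


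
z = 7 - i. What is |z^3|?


|z| = sqrt(49+1) = sqrt(50) = 7.0711
|z^3| = |z|^3 = (sqrt(50))^3 = 50*sqrt(50)

|z^3| = 50*sqrt(50) ≈ 353.5534


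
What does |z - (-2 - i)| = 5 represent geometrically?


|z - z0| = r is a circle with center z0 and radius r.
Center = (-2, -1), radius = 5

Circle with center (-2, -1) and radius 5


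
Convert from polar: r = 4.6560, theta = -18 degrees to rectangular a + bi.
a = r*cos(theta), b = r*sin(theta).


a = 4.6560*cos(-18°) = 4.6560*0.95106 = 4.4281
b = 4.6560*sin(-18°) = 4.6560*(-0.30902) = -1.4388

4.4281 - 1.4388i


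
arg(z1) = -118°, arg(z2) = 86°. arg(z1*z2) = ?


arg(z1*z2) = -118° + 86° = -32°
Normalized to (-180°, 180°]: -32°

-32°


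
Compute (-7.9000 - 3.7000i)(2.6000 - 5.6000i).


Real = -7.9*2.6 - (-3.7)*(-5.6) = -20.54 - 20.72 = -41.26
Imag = -7.9*(-5.6) + 2.6*(-3.7) = 44.24 - (9.62) = 34.62

-41.2600 + 34.6200i


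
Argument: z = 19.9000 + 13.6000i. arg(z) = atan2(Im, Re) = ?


Re = 19.9, Im = 13.6
arg = atan2(13.6, 19.9) = 34.3494 degrees

arg(z) = 34.3494 degrees


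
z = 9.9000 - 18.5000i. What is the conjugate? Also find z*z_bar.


z_bar = 9.9000 + 18.5000i
z*z_bar = 9.9^2 + (-18.5)^2 = 98.01 + 342.25 = 440.26

z_bar = 9.9000 + 18.5000i, z*z_bar = 440.26


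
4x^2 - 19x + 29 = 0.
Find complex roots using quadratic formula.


disc = (-19)^2 - 4*4*29 = 361 - 464 = -103
sqrt(|disc|) = sqrt(103) = 10.1489
Real part = 19/(2*4) = 2.3750
Imag part = 10.1489/(2*4) = 1.2686

2.3750 ± 1.2686i


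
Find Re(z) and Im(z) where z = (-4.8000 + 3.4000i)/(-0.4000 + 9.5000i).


Multiply by conjugate: (-4.8000 + 3.4000i)(-0.4000 - 9.5000i) / ((-0.4)^2 + 9.5^2)
Numerator real = -4.8*(-0.4) + 3.4*9.5 = 34.22
Numerator imag = 3.4*(-0.4) - (-4.8)*9.5 = 44.24
Denominator = 90.41
Re(z) = 34.22/90.41 = 0.3785
Im(z) = 44.24/90.41 = 0.4893

Re(z) = 0.3785, Im(z) = 0.4893


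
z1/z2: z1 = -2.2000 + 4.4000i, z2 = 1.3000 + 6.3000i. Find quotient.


Conjugate of z2 = 1.3000 - 6.3000i
Numerator: (-2.2000 + 4.4000i)(1.3000 - 6.3000i) = 24.8600 + 19.5800i
Denominator: 1.3^2 + 6.3^2 = 41.38
Result = (24.8600 + 19.5800i)/41.38

0.6008 + 0.4732i


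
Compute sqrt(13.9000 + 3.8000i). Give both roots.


|z| = sqrt(193.21+14.44) = 14.4101
sqrt((|z|+a)/2) = sqrt((14.4101+13.9)/2) = sqrt(14.1550) = 3.7623
sqrt((|z|-a)/2) = sqrt((14.4101-13.9)/2) = sqrt(0.2550) = 0.5050

±(3.7623 + 0.5050i) i.e. 3.7623 + 0.5050i and -3.7623 - 0.5050i


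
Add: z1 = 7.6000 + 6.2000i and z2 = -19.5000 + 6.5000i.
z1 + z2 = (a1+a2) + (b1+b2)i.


Real: 7.6 - 19.5 = -11.9
Imag: 6.2 + 6.5 = 12.7

-11.9000 + 12.7000i


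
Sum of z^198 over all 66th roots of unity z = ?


The roots are w_k = w^k with w = e^(2*pi*i/66), and (w^k)^198 = (w^198)^k.
So S = 1 + u + u^2 + ... + u^(65) with u = w^198.
198 = 3*66 + 0, so 198 is a multiple of 66 and u = (w^66)^3 = 1.
Every one of the 66 terms equals 1: S = 66

S = 66


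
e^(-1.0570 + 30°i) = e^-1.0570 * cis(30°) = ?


e^-1.0570 = 0.347497
cos(30°) = 0.866
sin(30°) = 0.5
Real = 0.347497*0.866 = 0.3009
Imag = 0.347497*0.5 = 0.1737

0.3009 + 0.1737i


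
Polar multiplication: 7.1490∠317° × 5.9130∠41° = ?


r = 7.1490 * 5.9130 = 42.2720
theta = 317° + 41° = 358° = 358° (mod 360)

42.2720 cis(358°)


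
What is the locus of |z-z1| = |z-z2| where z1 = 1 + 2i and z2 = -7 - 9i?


Equal distances means the locus is the perpendicular bisector of z1 and z2.
Midpoint = ((1+(-7))/2, (2+(-9))/2) = (-3.0000, -3.5000)

Perpendicular bisector through (-3.0000, -3.5000)


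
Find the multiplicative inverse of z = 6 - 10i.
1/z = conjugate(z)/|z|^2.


|z|^2 = 36+100 = 136
1/z = (6 + 10i)/136

1/z = 0.0441 + 0.0735i


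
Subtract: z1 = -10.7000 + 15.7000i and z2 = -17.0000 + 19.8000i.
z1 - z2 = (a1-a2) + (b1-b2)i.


Real: -10.7 + 17 = 6.3
Imag: 15.7 - 19.8 = -4.1

6.3000 - 4.1000i


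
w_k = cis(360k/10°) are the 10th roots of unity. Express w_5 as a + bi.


Angle = 360*5/10 = 180°
a = cos(180°) = -1.0000
b = sin(180°) = 0

-1.0000 + 0i


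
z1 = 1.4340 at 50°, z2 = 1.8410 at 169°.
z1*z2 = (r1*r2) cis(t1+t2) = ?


r = 1.4340 * 1.8410 = 2.6400
theta = 50° + 169° = 219° = 219° (mod 360)

2.6400 cis(219°)


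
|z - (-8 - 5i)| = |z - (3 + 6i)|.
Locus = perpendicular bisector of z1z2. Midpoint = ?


Equal distances means the locus is the perpendicular bisector of z1 and z2.
Midpoint = ((-8+3)/2, (-5+6)/2) = (-2.5000, 0.5000)

Perpendicular bisector through (-2.5000, 0.5000)


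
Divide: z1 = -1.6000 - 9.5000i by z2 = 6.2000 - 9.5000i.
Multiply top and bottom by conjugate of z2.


Conjugate of z2 = 6.2000 + 9.5000i
Numerator: (-1.6000 - 9.5000i)(6.2000 + 9.5000i) = 80.3300 - 74.1000i
Denominator: 6.2^2 + (-9.5)^2 = 128.69
Result = (80.3300 - 74.1000i)/128.69

0.6242 - 0.5758i


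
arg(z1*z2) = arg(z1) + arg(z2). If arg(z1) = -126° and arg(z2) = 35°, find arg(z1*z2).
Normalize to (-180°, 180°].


arg(z1*z2) = -126° + 35° = -91°
Normalized to (-180°, 180°]: -91°

-91°


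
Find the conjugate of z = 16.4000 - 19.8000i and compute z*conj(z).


z_bar = 16.4000 + 19.8000i
z*z_bar = 16.4^2 + (-19.8)^2 = 268.96 + 392.04 = 661

z_bar = 16.4000 + 19.8000i, z*z_bar = 661


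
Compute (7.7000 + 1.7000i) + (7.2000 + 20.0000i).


Real: 7.7 + 7.2 = 14.9
Imag: 1.7 + 20 = 21.7

14.9000 + 21.7000i


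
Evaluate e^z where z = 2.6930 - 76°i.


e^2.6930 = 14.7759
cos(-76°) = 0.24192
sin(-76°) = -0.970296
Real = 14.7759*0.24192 = 3.5746
Imag = 14.7759*(-0.970296) = -14.3370

3.5746 - 14.3370i


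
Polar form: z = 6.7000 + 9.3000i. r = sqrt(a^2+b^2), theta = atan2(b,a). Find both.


r = sqrt(44.89+86.49) = sqrt(131.38) = 11.4621
theta = atan2(9.3, 6.7) = 54.2299 degrees

r = 11.4621, theta = 54.2299 degrees


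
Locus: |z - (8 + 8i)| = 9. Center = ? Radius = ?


|z - z0| = r is a circle with center z0 and radius r.
Center = (8, 8), radius = 9

Circle with center (8, 8) and radius 9


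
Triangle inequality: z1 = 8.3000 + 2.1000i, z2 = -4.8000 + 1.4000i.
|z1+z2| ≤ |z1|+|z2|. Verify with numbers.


|z1| = sqrt(8.3^2 + 2.1^2) = sqrt(73.3) = 8.5615
|z2| = sqrt((-4.8)^2 + 1.4^2) = sqrt(25) = 5.0000
z1+z2 = 3.5000 + 3.5000i
|z1+z2| = sqrt(24.5) = 4.9497
|z1|+|z2| = 8.5615 + 5.0000 = 13.5615

|z1+z2| = 4.9497 ≤ |z1|+|z2| = 13.5615 (verified)


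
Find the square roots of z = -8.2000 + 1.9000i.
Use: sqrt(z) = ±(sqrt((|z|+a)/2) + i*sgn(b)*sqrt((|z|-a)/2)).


|z| = sqrt(67.24+3.61) = 8.4172
sqrt((|z|+a)/2) = sqrt((8.4172+(-8.2))/2) = sqrt(0.1086) = 0.3296
sqrt((|z|-a)/2) = sqrt((8.4172-(-8.2))/2) = sqrt(8.3086) = 2.8825

±(0.3296 + 2.8825i) i.e. 0.3296 + 2.8825i and -0.3296 - 2.8825i


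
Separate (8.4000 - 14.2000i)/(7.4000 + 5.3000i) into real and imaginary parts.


Multiply by conjugate: (8.4000 - 14.2000i)(7.4000 - 5.3000i) / (7.4^2 + 5.3^2)
Numerator real = 8.4*7.4 - (14.2)*5.3 = -13.1
Numerator imag = -14.2*7.4 - 8.4*5.3 = -149.6
Denominator = 82.85
Re(z) = -13.1/82.85 = -0.1581
Im(z) = -149.6/82.85 = -1.8057

Re(z) = -0.1581, Im(z) = -1.8057


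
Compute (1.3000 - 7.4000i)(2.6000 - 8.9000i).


Real = 1.3*2.6 - (-7.4)*(-8.9) = 3.38 - 65.86 = -62.48
Imag = 1.3*(-8.9) + 2.6*(-7.4) = -11.57 - (19.24) = -30.81

-62.4800 - 30.8100i


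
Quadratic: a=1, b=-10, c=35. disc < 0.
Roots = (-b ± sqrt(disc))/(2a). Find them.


disc = (-10)^2 - 4*1*35 = 100 - 140 = -40
sqrt(|disc|) = sqrt(40) = 6.3246
Real part = 10/(2*1) = 5.0000
Imag part = 6.3246/(2*1) = 3.1623

5.0000 ± 3.1623i


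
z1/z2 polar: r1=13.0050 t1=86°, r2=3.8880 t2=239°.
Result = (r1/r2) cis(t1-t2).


r = 13.0050 / 3.8880 = 3.3449
theta = 86° - 239° = -153° = 207° (mod 360)

3.3449 cis(207°)


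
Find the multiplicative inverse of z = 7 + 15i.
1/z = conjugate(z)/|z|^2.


|z|^2 = 49+225 = 274
1/z = (7 - 15i)/274

1/z = 0.0255 - 0.0547i


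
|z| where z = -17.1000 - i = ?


|z| = sqrt((-17.1)^2 + (-1)^2) = sqrt(292.41 + 1) = sqrt(293.41) = 17.1292

|z| = 17.1292


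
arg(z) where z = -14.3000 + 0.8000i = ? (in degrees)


Re = -14.3, Im = 0.8
arg = atan2(0.8, -14.3) = 176.7980 degrees

arg(z) = 176.7980 degrees


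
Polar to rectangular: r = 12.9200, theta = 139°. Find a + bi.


a = 12.9200*cos(139°) = 12.9200*(-0.7547096) = -9.7508
b = 12.9200*sin(139°) = 12.9200*0.65606 = 8.4763

-9.7508 + 8.4763i


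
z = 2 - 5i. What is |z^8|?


|z| = sqrt(4+25) = sqrt(29) = 5.3852
|z^8| = |z|^8 = (sqrt(29))^8 = 29^4 = 707281

|z^8| = 707281


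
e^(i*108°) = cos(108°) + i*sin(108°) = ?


cos(108°) = -0.3090
sin(108°) = 0.9511

e^(i*108°) = -0.3090 + 0.9511i


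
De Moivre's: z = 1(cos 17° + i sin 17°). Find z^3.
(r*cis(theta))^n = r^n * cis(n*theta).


r^3 = 1^3 = 1
n*theta = 3*17° = 51° = 51° (mod 360)
a = 1*cos(51°) = 0.6293
b = 1*sin(51°) = 0.7771

1 cis(51°) = 0.6293 + 0.7771i


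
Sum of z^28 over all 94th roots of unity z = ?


The roots are w_k = w^k with w = e^(2*pi*i/94), and (w^k)^28 = (w^28)^k.
So S = 1 + u + u^2 + ... + u^(93) with u = w^28.
28 = 0*94 + 28, so 28 is not a multiple of 94: u = w^28 ≠ 1 (w is a primitive 94th root), while u^94 = (w^94)^28 = 1.
Geometric series: S = (1 - u^94)/(1 - u) = (1 - 1)/(1 - u) = 0

S = 0


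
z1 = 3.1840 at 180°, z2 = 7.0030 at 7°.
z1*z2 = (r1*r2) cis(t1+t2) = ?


r = 3.1840 * 7.0030 = 22.2976
theta = 180° + 7° = 187° = 187° (mod 360)

22.2976 cis(187°)


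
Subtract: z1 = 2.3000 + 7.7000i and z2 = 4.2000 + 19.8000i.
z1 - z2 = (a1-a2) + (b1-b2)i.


Real: 2.3 - 4.2 = -1.9
Imag: 7.7 - 19.8 = -12.1

-1.9000 - 12.1000i


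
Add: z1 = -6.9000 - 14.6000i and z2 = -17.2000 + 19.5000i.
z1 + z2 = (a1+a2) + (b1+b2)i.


Real: -6.9 - 17.2 = -24.1
Imag: -14.6 + 19.5 = 4.9

-24.1000 + 4.9000i


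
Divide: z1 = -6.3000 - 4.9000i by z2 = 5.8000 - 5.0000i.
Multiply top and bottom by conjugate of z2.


Conjugate of z2 = 5.8000 + 5.0000i
Numerator: (-6.3000 - 4.9000i)(5.8000 + 5.0000i) = -12.0400 - 59.9200i
Denominator: 5.8^2 + (-5)^2 = 58.64
Result = (-12.0400 - 59.9200i)/58.64

-0.2053 - 1.0218i


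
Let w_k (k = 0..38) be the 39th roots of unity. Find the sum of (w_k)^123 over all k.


The roots are w_k = w^k with w = e^(2*pi*i/39), and (w^k)^123 = (w^123)^k.
So S = 1 + u + u^2 + ... + u^(38) with u = w^123.
123 = 3*39 + 6, so 123 is not a multiple of 39: u = (w^39)^3 * w^6 = w^6 ≠ 1 (w is a primitive 39th root), while u^39 = (w^39)^123 = 1.
Geometric series: S = (1 - u^39)/(1 - u) = (1 - 1)/(1 - u) = 0

S = 0


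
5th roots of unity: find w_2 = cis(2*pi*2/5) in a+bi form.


Angle = 360*2/5 = 144°
a = cos(144°) = -0.8090
b = sin(144°) = 0.5878

-0.8090 + 0.5878i


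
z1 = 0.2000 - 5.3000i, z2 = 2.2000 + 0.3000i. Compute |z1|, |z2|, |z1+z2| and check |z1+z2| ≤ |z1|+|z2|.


|z1| = sqrt(0.2^2 + (-5.3)^2) = sqrt(28.13) = 5.3038
|z2| = sqrt(2.2^2 + 0.3^2) = sqrt(4.93) = 2.2204
z1+z2 = 2.4000 - 5.0000i
|z1+z2| = sqrt(30.76) = 5.5462
|z1|+|z2| = 5.3038 + 2.2204 = 7.5242

|z1+z2| = 5.5462 ≤ |z1|+|z2| = 7.5242 (verified)


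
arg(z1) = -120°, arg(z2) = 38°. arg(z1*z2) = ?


arg(z1*z2) = -120° + 38° = -82°
Normalized to (-180°, 180°]: -82°

-82°


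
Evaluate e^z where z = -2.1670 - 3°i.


e^-2.1670 = 0.11452
cos(-3°) = 0.9986
sin(-3°) = -0.0523
Real = 0.11452*0.9986 = 0.1144
Imag = 0.11452*(-0.0523) = -0.0060

0.1144 - 0.0060i


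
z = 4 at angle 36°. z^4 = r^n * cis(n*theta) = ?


r^4 = 4^4 = 256
n*theta = 4*36° = 144° = 144° (mod 360)
a = 256*cos(144°) = -207.1084
b = 256*sin(144°) = 150.4730

256 cis(144°) = -207.1084 + 150.4730i


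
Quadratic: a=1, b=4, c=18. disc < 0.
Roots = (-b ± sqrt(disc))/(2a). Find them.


disc = 4^2 - 4*1*18 = 16 - 72 = -56
sqrt(|disc|) = sqrt(56) = 7.4833
Real part = -4/(2*1) = -2.0000
Imag part = 7.4833/(2*1) = 3.7417

-2.0000 ± 3.7417i
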